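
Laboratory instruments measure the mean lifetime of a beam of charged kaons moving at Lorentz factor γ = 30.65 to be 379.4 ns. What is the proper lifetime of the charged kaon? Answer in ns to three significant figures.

γ = 30.65
The lab-frame lifetime is the dilated interval; the proper lifetime is τ₀ = Δt/γ = 379.4/30.65 ns.

τ₀ = 12.4 ns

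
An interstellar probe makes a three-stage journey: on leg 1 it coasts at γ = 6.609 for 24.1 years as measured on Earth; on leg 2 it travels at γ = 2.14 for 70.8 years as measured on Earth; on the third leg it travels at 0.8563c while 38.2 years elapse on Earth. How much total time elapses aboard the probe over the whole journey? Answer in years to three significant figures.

Leg 1: γ = 6.609; τ_1 = 24.1/6.609 = 3.647 years.
Leg 2: γ = 2.14; τ_2 = 70.8/2.140 = 33.08 years.
Leg 3: γ = 1/√(1 − 0.8563²) = 1/√0.2668 = 1.936; τ_3 = 38.2/1.936 = 19.73 years.
Total: 3.647 + 33.08 + 19.73 years.

τ = 56.5 years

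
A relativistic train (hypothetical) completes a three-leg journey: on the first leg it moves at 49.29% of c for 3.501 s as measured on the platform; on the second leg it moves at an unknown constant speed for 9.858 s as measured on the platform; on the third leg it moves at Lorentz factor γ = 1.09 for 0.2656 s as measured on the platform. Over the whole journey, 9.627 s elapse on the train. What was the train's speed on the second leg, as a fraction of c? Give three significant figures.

Leg 1: β = 0.4929; γ = 1/√(1 − 0.4929²) = 1/√0.7570 = 1.149; τ_1 = 3.501/1.149 = 3.046 s.
Leg 2: speed unknown; τ_2 = 9.858/γ_2.
Leg 3: γ = 1.09; τ_3 = 0.2656/1.090 = 0.2437 s.
Total proper time: 3.046 + τ_2 + 0.2437 = 9.627, so τ_2 = 9.627 − 3.290 = 6.337 s.
γ_2 = 9.858/6.337 = 1.556; β = √(1 − 1/γ²) = √0.5868.

β = 0.766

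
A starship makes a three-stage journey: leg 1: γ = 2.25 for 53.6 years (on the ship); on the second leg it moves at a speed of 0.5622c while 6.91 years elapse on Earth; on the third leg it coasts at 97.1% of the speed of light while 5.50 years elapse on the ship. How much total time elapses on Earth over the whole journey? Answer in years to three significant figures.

Leg 1: γ = 2.25; Δt_1 = 2.250 × 53.6 = 120.6 years.
Leg 2: 6.91 years is already measured on Earth.
Leg 3: β = 0.971; γ = 1/√(1 − 0.971²) = 1/√0.05716 = 4.183; Δt_3 = 4.183 × 5.50 = 23.00 years.
Total: 120.6 + 6.910 + 23.00 years.

Δt = 151 years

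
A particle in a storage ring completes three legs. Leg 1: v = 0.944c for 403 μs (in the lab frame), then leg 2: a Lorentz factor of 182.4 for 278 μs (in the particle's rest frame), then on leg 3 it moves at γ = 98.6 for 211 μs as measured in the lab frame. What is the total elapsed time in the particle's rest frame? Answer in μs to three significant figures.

τ = 413 μs

Leg 1: γ = 1/√(1 − 0.944²) = 1/√0.1089 = 3.031; τ_1 = 403/3.031 = 133.0 μs.
Leg 2: 278 μs is already measured in the particle's rest frame.
Leg 3: γ = 98.6; τ_3 = 211/98.60 = 2.140 μs.
Total: 133.0 + 278.0 + 2.140 μs.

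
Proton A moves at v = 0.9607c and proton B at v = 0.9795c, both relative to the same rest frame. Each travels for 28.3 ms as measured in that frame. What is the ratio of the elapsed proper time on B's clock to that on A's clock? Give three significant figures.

τ_B/τ_A = 0.726

A: γ = 1/√(1 − 0.9607²) = 1/√0.07706 = 3.602. B: γ = 1/√(1 − 0.9795²) = 1/√0.04058 = 4.964.
τ_A/τ_B = γ_B/γ_A = 4.964/3.602 = 1.378, so τ_B/τ_A = 0.7257.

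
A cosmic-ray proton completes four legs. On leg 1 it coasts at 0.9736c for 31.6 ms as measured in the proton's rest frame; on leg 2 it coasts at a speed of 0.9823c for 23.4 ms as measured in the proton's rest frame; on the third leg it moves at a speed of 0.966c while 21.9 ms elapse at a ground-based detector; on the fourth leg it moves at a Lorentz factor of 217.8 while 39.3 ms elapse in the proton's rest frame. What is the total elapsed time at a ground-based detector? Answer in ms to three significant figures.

Δt = 8840 ms

Leg 1: γ = 1/√(1 − 0.9736²) = 1/√0.05210 = 4.381; Δt_1 = 4.381 × 31.6 = 138.4 ms.
Leg 2: γ = 1/√(1 − 0.9823²) = 1/√0.03509 = 5.339; Δt_2 = 5.339 × 23.4 = 124.9 ms.
Leg 3: 21.9 ms is already measured at a ground-based detector.
Leg 4: γ = 217.8; Δt_4 = 217.8 × 39.3 = 8560 ms.
Total: 138.4 + 124.9 + 21.90 + 8560 ms.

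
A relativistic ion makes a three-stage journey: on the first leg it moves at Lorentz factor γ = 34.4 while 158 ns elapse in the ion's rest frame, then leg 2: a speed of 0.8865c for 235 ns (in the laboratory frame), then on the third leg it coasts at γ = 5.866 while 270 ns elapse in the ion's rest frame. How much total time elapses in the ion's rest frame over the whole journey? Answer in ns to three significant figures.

τ = 537 ns

Leg 1: 158 ns is already measured in the ion's rest frame.
Leg 2: γ = 1/√(1 − 0.8865²) = 1/√0.2141 = 2.161; τ_2 = 235/2.161 = 108.7 ns.
Leg 3: 270 ns is already measured in the ion's rest frame.
Total: 158.0 + 108.7 + 270.0 ns.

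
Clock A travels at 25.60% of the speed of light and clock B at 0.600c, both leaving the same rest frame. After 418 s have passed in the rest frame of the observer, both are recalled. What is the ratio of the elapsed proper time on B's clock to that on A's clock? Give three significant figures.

A: β = 0.2560; γ = 1/√(1 − 0.2560²) = 1/√0.9345 = 1.034. B: γ = 1/√(1 − 0.600²) = 5/4 = 1.250.
τ_A/τ_B = γ_B/γ_A = 1.250/1.034 = 1.208, so τ_B/τ_A = 0.8276.

τ_B/τ_A = 0.828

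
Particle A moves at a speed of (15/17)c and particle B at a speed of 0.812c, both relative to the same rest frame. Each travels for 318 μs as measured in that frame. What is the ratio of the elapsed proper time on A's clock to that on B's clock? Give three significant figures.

A: γ = 1/√(1 − (15/17)²) = 17/8 = 2.125. B: γ = 1/√(1 − 0.812²) = 1/√0.3407 = 1.713.
τ_A/τ_B = γ_B/γ_A = 1.713/2.125 = 0.8063, so τ_A/τ_B = 0.8063.

τ_A/τ_B = 0.806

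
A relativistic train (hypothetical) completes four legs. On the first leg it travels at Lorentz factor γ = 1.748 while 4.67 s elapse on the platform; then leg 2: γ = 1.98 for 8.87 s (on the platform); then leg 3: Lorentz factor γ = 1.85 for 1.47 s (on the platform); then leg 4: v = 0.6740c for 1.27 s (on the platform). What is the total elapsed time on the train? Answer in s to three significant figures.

τ = 8.88 s

Leg 1: γ = 1.748; τ_1 = 4.67/1.748 = 2.672 s.
Leg 2: γ = 1.98; τ_2 = 8.87/1.980 = 4.480 s.
Leg 3: γ = 1.85; τ_3 = 1.47/1.850 = 0.7946 s.
Leg 4: γ = 1/√(1 − 0.6740²) = 1/√0.5457 = 1.354; τ_4 = 1.27/1.354 = 0.9382 s.
Total: 2.672 + 4.480 + 0.7946 + 0.9382 s.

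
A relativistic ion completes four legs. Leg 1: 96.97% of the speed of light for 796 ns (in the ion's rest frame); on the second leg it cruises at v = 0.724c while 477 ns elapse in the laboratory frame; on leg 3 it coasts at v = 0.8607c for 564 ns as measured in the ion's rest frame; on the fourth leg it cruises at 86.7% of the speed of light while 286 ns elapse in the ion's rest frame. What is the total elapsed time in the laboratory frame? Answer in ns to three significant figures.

Δt = 5420 ns

Leg 1: β = 0.9697; γ = 1/√(1 − 0.9697²) = 1/√0.05968 = 4.093; Δt_1 = 4.093 × 796 = 3258 ns.
Leg 2: 477 ns is already measured in the laboratory frame.
Leg 3: γ = 1/√(1 − 0.8607²) = 1/√0.2592 = 1.964; Δt_3 = 1.964 × 564 = 1108 ns.
Leg 4: β = 0.867; γ = 1/√(1 − 0.867²) = 1/√0.2483 = 2.007; Δt_4 = 2.007 × 286 = 573.9 ns.
Total: 3258 + 477.0 + 1108 + 573.9 ns.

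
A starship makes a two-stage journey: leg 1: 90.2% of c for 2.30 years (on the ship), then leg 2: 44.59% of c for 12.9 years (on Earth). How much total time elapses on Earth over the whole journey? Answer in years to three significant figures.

Δt = 18.2 years

Leg 1: β = 0.902; γ = 1/√(1 − 0.902²) = 1/√0.1864 = 2.316; Δt_1 = 2.316 × 2.30 = 5.327 years.
Leg 2: 12.9 years is already measured on Earth.
Total: 5.327 + 12.90 years.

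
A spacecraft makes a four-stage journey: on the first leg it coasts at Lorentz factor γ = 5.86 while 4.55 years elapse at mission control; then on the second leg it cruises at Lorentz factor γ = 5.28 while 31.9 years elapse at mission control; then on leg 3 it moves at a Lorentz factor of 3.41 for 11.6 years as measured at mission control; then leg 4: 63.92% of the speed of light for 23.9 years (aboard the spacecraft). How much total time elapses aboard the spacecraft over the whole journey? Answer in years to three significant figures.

τ = 34.1 years

Leg 1: γ = 5.86; τ_1 = 4.55/5.860 = 0.7765 years.
Leg 2: γ = 5.28; τ_2 = 31.9/5.280 = 6.042 years.
Leg 3: γ = 3.41; τ_3 = 11.6/3.410 = 3.402 years.
Leg 4: 23.9 years is already measured aboard the spacecraft.
Total: 0.7765 + 6.042 + 3.402 + 23.90 years.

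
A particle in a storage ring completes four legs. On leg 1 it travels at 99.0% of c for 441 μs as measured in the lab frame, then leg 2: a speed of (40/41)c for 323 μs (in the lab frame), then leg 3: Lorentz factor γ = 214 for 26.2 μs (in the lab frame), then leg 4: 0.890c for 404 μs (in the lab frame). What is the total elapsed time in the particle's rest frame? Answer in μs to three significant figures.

τ = 317 μs

Leg 1: β = 0.990; γ = 1/√(1 − 0.990²) = 1/√0.01990 = 7.089; τ_1 = 441/7.089 = 62.21 μs.
Leg 2: γ = 1/√(1 − (40/41)²) = 41/9 ≈ 4.556; τ_2 = 323/4.556 = 70.90 μs.
Leg 3: γ = 214; τ_3 = 26.2/214.0 = 0.1224 μs.
Leg 4: γ = 1/√(1 − 0.890²) = 1/√0.2079 = 2.193; τ_4 = 404/2.193 = 184.2 μs.
Total: 62.21 + 70.90 + 0.1224 + 184.2 μs.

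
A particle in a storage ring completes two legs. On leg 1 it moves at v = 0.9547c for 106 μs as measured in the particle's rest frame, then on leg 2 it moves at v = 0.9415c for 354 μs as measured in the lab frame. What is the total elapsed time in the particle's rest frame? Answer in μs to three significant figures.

τ = 225 μs

Leg 1: 106 μs is already measured in the particle's rest frame.
Leg 2: γ = 1/√(1 − 0.9415²) = 1/√0.1136 = 2.967; τ_2 = 354/2.967 = 119.3 μs.
Total: 106.0 + 119.3 μs.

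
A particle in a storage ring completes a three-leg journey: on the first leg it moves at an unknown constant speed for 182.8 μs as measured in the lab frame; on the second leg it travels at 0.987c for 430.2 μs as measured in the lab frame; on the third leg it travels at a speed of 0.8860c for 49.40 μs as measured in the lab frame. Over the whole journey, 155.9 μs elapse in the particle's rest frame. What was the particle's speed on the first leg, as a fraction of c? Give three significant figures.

β = 0.937

Leg 1: speed unknown; τ_1 = 182.8/γ_1.
Leg 2: γ = 1/√(1 − 0.987²) = 1/√0.02583 = 6.222; τ_2 = 430.2/6.222 = 69.14 μs.
Leg 3: γ = 1/√(1 − 0.8860²) = 1/√0.2150 = 2.157; τ_3 = 49.40/2.157 = 22.91 μs.
Total proper time: τ_1 + 69.14 + 22.91 = 155.9, so τ_1 = 155.9 − 92.05 = 63.85 μs.
γ_1 = 182.8/63.85 = 2.863; β = √(1 − 1/γ²) = √0.8780.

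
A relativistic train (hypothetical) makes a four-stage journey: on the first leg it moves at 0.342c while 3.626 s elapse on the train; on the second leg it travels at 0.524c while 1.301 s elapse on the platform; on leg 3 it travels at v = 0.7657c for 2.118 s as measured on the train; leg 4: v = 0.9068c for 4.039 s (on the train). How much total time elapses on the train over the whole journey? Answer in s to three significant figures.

τ = 10.9 s

Leg 1: 3.626 s is already measured on the train.
Leg 2: γ = 1/√(1 − 0.524²) = 1/√0.7254 = 1.174; τ_2 = 1.301/1.174 = 1.108 s.
Leg 3: 2.118 s is already measured on the train.
Leg 4: 4.039 s is already measured on the train.
Total: 3.626 + 1.108 + 2.118 + 4.039 s.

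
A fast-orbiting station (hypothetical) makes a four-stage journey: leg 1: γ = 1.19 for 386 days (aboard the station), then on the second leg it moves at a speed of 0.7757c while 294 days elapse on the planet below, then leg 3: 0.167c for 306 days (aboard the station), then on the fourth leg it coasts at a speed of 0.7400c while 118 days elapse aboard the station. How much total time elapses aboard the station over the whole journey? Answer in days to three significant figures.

Leg 1: 386 days is already measured aboard the station.
Leg 2: γ = 1/√(1 − 0.7757²) = 1/√0.3983 = 1.585; τ_2 = 294/1.585 = 185.5 days.
Leg 3: 306 days is already measured aboard the station.
Leg 4: 118 days is already measured aboard the station.
Total: 386.0 + 185.5 + 306.0 + 118.0 days.

τ = 996 days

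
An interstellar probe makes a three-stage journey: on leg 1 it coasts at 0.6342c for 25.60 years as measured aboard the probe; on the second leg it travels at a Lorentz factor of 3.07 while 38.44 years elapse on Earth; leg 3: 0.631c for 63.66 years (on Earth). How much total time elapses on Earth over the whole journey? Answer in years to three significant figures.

Leg 1: γ = 1/√(1 − 0.6342²) = 1/√0.5978 = 1.293; Δt_1 = 1.293 × 25.60 = 33.11 years.
Leg 2: 38.44 years is already measured on Earth.
Leg 3: 63.66 years is already measured on Earth.
Total: 33.11 + 38.44 + 63.66 years.

Δt = 135 years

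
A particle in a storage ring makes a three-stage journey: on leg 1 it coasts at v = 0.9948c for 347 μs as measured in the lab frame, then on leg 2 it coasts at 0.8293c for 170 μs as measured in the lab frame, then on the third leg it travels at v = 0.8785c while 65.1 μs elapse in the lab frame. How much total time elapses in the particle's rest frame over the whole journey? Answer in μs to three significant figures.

Leg 1: γ = 1/√(1 − 0.9948²) = 1/√0.01037 = 9.819; τ_1 = 347/9.819 = 35.34 μs.
Leg 2: γ = 1/√(1 − 0.8293²) = 1/√0.3123 = 1.790; τ_2 = 170/1.790 = 95.00 μs.
Leg 3: γ = 1/√(1 − 0.8785²) = 1/√0.2282 = 2.093; τ_3 = 65.1/2.093 = 31.10 μs.
Total: 35.34 + 95.00 + 31.10 μs.

τ = 161 μs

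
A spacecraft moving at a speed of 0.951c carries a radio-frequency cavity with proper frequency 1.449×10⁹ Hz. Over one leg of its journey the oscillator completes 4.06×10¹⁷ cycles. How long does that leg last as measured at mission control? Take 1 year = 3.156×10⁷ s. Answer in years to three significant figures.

γ = 1/√(1 − 0.951²) = 1/√0.09560 = 3.234
Proper time for N cycles: τ = N/f = 4.06×10¹⁷/(1.449×10⁹) = 2.802×10⁸ s = 8.878 years.
Lab-frame duration Δt = γτ = 3.234 × 8.878 = 28.71 years.

Δt = 28.7 years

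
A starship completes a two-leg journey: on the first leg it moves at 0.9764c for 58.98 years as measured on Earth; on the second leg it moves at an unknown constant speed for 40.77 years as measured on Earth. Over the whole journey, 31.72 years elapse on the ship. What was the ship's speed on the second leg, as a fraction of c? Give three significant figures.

Leg 1: γ = 1/√(1 − 0.9764²) = 1/√0.04664 = 4.630; τ_1 = 58.98/4.630 = 12.74 years.
Leg 2: speed unknown; τ_2 = 40.77/γ_2.
Total proper time: 12.74 + τ_2 = 31.72, so τ_2 = 31.72 − 12.74 = 18.98 years.
γ_2 = 40.77/18.98 = 2.148; β = √(1 − 1/γ²) = √0.7832.

β = 0.885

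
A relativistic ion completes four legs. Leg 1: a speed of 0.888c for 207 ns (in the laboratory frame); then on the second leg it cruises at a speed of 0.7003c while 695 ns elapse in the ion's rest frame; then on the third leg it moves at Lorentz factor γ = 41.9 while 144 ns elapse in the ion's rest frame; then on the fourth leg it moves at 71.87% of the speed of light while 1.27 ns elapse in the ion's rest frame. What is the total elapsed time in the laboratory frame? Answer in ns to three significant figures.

Leg 1: 207 ns is already measured in the laboratory frame.
Leg 2: γ = 1/√(1 − 0.7003²) = 1/√0.5096 = 1.401; Δt_2 = 1.401 × 695 = 973.6 ns.
Leg 3: γ = 41.9; Δt_3 = 41.90 × 144 = 6034 ns.
Leg 4: β = 0.7187; γ = 1/√(1 − 0.7187²) = 1/√0.4835 = 1.438; Δt_4 = 1.438 × 1.27 = 1.826 ns.
Total: 207.0 + 973.6 + 6034 + 1.826 ns.

Δt = 7220 ns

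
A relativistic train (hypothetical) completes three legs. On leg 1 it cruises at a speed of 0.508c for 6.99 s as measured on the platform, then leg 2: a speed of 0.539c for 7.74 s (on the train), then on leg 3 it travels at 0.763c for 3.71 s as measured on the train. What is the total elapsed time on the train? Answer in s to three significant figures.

τ = 17.5 s

Leg 1: γ = 1/√(1 − 0.508²) = 1/√0.7419 = 1.161; τ_1 = 6.99/1.161 = 6.021 s.
Leg 2: 7.74 s is already measured on the train.
Leg 3: 3.71 s is already measured on the train.
Total: 6.021 + 7.740 + 3.710 s.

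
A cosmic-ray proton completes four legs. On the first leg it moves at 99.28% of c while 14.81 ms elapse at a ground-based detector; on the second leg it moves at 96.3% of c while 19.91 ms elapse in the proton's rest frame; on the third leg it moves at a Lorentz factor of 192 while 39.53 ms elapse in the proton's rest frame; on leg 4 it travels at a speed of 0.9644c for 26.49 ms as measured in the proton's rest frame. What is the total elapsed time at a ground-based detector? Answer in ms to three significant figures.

Δt = 7780 ms

Leg 1: 14.81 ms is already measured at a ground-based detector.
Leg 2: β = 0.963; γ = 1/√(1 − 0.963²) = 1/√0.07263 = 3.711; Δt_2 = 3.711 × 19.91 = 73.88 ms.
Leg 3: γ = 192; Δt_3 = 192.0 × 39.53 = 7590 ms.
Leg 4: γ = 1/√(1 − 0.9644²) = 1/√0.06993 = 3.781; Δt_4 = 3.781 × 26.49 = 100.2 ms.
Total: 14.81 + 73.88 + 7590 + 100.2 ms.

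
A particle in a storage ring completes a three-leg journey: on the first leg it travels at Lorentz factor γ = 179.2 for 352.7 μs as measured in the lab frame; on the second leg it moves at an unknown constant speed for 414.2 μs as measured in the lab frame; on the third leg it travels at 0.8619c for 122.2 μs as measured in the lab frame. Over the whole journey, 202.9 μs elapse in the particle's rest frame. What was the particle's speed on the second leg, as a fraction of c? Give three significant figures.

β = 0.942

Leg 1: γ = 179.2; τ_1 = 352.7/179.2 = 1.968 μs.
Leg 2: speed unknown; τ_2 = 414.2/γ_2.
Leg 3: γ = 1/√(1 − 0.8619²) = 1/√0.2571 = 1.972; τ_3 = 122.2/1.972 = 61.96 μs.
Total proper time: 1.968 + τ_2 + 61.96 = 202.9, so τ_2 = 202.9 − 63.93 = 139.0 μs.
γ_2 = 414.2/139.0 = 2.981; β = √(1 − 1/γ²) = √0.8874.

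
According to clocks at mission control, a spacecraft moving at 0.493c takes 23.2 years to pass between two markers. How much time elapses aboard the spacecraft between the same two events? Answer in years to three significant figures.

γ = 1/√(1 − 0.493²) = 1/√0.7570 = 1.149
The interval measured at mission control is the dilated one; the clock aboard the spacecraft measures the proper time τ = Δt/γ = 23.2/1.149 years.

τ = 20.2 years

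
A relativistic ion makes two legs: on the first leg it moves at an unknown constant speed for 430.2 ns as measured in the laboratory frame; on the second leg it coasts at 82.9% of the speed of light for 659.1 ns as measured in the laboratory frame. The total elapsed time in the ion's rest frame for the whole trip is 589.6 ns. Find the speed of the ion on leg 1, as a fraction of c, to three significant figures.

β = 0.858

Leg 1: speed unknown; τ_1 = 430.2/γ_1.
Leg 2: β = 0.829; γ = 1/√(1 − 0.829²) = 1/√0.3128 = 1.788; τ_2 = 659.1/1.788 = 368.6 ns.
Total proper time: τ_1 + 368.6 = 589.6, so τ_1 = 589.6 − 368.6 = 221.0 ns.
γ_1 = 430.2/221.0 = 1.947; β = √(1 − 1/γ²) = √0.7361.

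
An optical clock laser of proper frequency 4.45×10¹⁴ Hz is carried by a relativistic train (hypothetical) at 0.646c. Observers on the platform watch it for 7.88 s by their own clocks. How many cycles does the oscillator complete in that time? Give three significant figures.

γ = 1/√(1 − 0.646²) = 1/√0.5827 = 1.310
During 7.88 s of lab time, the oscillator's proper time advances by τ = Δt/γ = 7.88/1.310 = 6.015 s = 6.015×10⁰ s.
N = f × τ = 4.45×10¹⁴ × 6.015×10⁰ = 2.677×10¹⁵.

N = 2.68×10¹⁵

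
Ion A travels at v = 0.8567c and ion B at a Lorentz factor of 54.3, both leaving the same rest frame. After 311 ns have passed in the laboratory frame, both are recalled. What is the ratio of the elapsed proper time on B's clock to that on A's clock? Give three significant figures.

A: γ = 1/√(1 − 0.8567²) = 1/√0.2661 = 1.939. B: γ = 54.3.
τ_A/τ_B = γ_B/γ_A = 54.30/1.939 = 28.01, so τ_B/τ_A = 0.03570.

τ_B/τ_A = 0.0357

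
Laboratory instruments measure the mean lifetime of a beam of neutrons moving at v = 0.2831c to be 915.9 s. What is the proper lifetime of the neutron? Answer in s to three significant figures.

γ = 1/√(1 − 0.2831²) = 1/√0.9199 = 1.043
The lab-frame lifetime is the dilated interval; the proper lifetime is τ₀ = Δt/γ = 915.9/1.043 s.

τ₀ = 878 s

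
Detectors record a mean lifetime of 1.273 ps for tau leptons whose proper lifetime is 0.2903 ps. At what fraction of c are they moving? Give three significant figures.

γ = Δt/τ₀ = 1.273/0.2903 = 4.385
β = √(1 − 1/γ²) = √(1 − 0.05200) = √0.9480

v = 0.974c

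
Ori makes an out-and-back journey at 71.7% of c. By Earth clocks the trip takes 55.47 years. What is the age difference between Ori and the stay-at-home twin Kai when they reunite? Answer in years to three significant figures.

β = 0.717; γ = 1/√(1 − 0.717²) = 1/√0.4859 = 1.435
Ori's elapsed proper time: τ = 55.47/1.435 = 38.67 years.
Age gap = Δt − τ = 55.47 − 38.67 years.

Δt − τ = 16.8 years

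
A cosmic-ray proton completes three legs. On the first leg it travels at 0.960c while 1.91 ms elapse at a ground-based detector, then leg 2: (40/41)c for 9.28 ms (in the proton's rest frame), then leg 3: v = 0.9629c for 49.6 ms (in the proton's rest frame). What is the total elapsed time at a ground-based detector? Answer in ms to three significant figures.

Δt = 228 ms

Leg 1: 1.91 ms is already measured at a ground-based detector.
Leg 2: γ = 1/√(1 − (40/41)²) = 41/9 ≈ 4.556; Δt_2 = 4.556 × 9.28 = 42.28 ms.
Leg 3: γ = 1/√(1 − 0.9629²) = 1/√0.07282 = 3.706; Δt_3 = 3.706 × 49.6 = 183.8 ms.
Total: 1.910 + 42.28 + 183.8 ms.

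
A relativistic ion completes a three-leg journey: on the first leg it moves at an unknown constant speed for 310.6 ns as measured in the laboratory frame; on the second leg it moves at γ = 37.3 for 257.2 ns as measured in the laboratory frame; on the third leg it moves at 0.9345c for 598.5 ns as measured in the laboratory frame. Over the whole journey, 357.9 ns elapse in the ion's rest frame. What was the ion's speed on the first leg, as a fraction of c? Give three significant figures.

β = 0.896

Leg 1: speed unknown; τ_1 = 310.6/γ_1.
Leg 2: γ = 37.3; τ_2 = 257.2/37.30 = 6.895 ns.
Leg 3: γ = 1/√(1 − 0.9345²) = 1/√0.1267 = 2.809; τ_3 = 598.5/2.809 = 213.0 ns.
Total proper time: τ_1 + 6.895 + 213.0 = 357.9, so τ_1 = 357.9 − 219.9 = 138.0 ns.
γ_1 = 310.6/138.0 = 2.251; β = √(1 − 1/γ²) = √0.8027.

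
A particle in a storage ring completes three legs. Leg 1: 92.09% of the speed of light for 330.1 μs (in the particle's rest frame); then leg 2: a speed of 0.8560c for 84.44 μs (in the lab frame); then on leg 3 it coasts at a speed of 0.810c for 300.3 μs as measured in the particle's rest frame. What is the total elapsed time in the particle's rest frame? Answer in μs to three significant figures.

Leg 1: 330.1 μs is already measured in the particle's rest frame.
Leg 2: γ = 1/√(1 − 0.8560²) = 1/√0.2673 = 1.934; τ_2 = 84.44/1.934 = 43.65 μs.
Leg 3: 300.3 μs is already measured in the particle's rest frame.
Total: 330.1 + 43.65 + 300.3 μs.

τ = 674 μs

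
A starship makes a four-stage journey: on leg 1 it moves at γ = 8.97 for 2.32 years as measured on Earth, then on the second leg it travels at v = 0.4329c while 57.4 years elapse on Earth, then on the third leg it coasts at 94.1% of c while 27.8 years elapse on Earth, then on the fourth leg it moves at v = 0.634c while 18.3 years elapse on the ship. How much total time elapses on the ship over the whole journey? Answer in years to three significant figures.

Leg 1: γ = 8.97; τ_1 = 2.32/8.970 = 0.2586 years.
Leg 2: γ = 1/√(1 − 0.4329²) = 1/√0.8126 = 1.109; τ_2 = 57.4/1.109 = 51.74 years.
Leg 3: β = 0.941; γ = 1/√(1 − 0.941²) = 1/√0.1145 = 2.955; τ_3 = 27.8/2.955 = 9.408 years.
Leg 4: 18.3 years is already measured on the ship.
Total: 0.2586 + 51.74 + 9.408 + 18.30 years.

τ = 79.7 years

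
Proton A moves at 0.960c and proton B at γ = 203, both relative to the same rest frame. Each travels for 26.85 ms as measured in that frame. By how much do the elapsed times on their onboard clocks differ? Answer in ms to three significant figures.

A: γ = 1/√(1 − 0.960²) = 25/7 ≈ 3.571; τ_A = 26.85/3.571 = 7.518 ms.
B: γ = 203; τ_B = 26.85/203.0 = 0.1323 ms.

|τ_A − τ_B| = 7.39 ms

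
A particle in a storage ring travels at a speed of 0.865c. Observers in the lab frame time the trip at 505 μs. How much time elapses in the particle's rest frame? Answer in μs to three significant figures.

γ = 1/√(1 − 0.865²) = 1/√0.2518 = 1.993
The interval measured in the lab frame is the dilated one; the clock in the particle's rest frame measures the proper time τ = Δt/γ = 505/1.993 μs.

τ = 253 μs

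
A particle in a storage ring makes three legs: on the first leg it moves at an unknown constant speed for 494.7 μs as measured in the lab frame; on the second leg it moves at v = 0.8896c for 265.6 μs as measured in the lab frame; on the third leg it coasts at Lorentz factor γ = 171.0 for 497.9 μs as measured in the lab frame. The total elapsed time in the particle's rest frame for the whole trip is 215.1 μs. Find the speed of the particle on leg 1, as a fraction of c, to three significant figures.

Leg 1: speed unknown; τ_1 = 494.7/γ_1.
Leg 2: γ = 1/√(1 − 0.8896²) = 1/√0.2086 = 2.189; τ_2 = 265.6/2.189 = 121.3 μs.
Leg 3: γ = 171.0; τ_3 = 497.9/171.0 = 2.912 μs.
Total proper time: τ_1 + 121.3 + 2.912 = 215.1, so τ_1 = 215.1 − 124.2 = 90.88 μs.
γ_1 = 494.7/90.88 = 5.444; β = √(1 − 1/γ²) = √0.9663.

β = 0.983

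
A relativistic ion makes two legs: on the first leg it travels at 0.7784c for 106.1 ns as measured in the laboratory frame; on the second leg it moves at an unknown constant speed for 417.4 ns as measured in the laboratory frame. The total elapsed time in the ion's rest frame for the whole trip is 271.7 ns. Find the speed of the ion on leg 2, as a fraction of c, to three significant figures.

β = 0.871

Leg 1: γ = 1/√(1 − 0.7784²) = 1/√0.3941 = 1.593; τ_1 = 106.1/1.593 = 66.61 ns.
Leg 2: speed unknown; τ_2 = 417.4/γ_2.
Total proper time: 66.61 + τ_2 = 271.7, so τ_2 = 271.7 − 66.61 = 205.1 ns.
γ_2 = 417.4/205.1 = 2.035; β = √(1 − 1/γ²) = √0.7586.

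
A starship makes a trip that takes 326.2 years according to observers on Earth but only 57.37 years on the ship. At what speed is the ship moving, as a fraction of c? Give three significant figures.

β = 0.984

The proper time is measured on the ship (both events occur at the ship's location); Δt is measured on Earth. γ = Δt/τ = 326.2/57.37 = 5.686.
β = √(1 − 1/γ²) = √(1 − 0.03093) = √0.9691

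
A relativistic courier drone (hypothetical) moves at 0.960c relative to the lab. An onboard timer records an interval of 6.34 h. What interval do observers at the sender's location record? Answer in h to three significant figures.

γ = 1/√(1 − 0.960²) = 25/7 ≈ 3.571
The interval measured aboard the drone is the proper time (both events occur at the same place in that frame); the lab-frame interval is Δt = γτ = 3.571 × 6.34 h.

Δt = 22.6 h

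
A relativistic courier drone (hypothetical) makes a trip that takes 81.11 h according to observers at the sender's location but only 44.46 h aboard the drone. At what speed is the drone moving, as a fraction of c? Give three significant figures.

The proper time is measured aboard the drone (both events occur at the drone's location); Δt is measured at the sender's location. γ = Δt/τ = 81.11/44.46 = 1.824.
β = √(1 − 1/γ²) = √(1 − 0.3005) = √0.6995

β = 0.836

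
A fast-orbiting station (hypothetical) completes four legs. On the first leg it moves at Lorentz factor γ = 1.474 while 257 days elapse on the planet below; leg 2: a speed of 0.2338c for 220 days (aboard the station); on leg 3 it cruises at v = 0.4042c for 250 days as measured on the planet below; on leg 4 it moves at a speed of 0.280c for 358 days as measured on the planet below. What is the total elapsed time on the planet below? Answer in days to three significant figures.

Δt = 1090 days

Leg 1: 257 days is already measured on the planet below.
Leg 2: γ = 1/√(1 − 0.2338²) = 1/√0.9453 = 1.029; Δt_2 = 1.029 × 220 = 226.3 days.
Leg 3: 250 days is already measured on the planet below.
Leg 4: 358 days is already measured on the planet below.
Total: 257.0 + 226.3 + 250.0 + 358.0 days.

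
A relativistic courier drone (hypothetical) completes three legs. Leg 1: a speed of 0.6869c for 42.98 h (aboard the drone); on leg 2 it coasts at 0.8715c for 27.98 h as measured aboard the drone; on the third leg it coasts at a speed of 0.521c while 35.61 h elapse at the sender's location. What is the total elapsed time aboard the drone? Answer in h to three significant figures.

Leg 1: 42.98 h is already measured aboard the drone.
Leg 2: 27.98 h is already measured aboard the drone.
Leg 3: γ = 1/√(1 − 0.521²) = 1/√0.7286 = 1.172; τ_3 = 35.61/1.172 = 30.40 h.
Total: 42.98 + 27.98 + 30.40 h.

τ = 101 h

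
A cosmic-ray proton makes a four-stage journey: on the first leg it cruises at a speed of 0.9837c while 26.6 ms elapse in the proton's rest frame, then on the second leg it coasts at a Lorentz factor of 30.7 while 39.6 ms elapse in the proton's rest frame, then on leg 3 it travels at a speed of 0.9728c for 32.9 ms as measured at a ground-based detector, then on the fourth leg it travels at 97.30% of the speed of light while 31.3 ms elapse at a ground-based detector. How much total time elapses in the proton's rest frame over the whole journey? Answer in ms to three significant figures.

Leg 1: 26.6 ms is already measured in the proton's rest frame.
Leg 2: 39.6 ms is already measured in the proton's rest frame.
Leg 3: γ = 1/√(1 − 0.9728²) = 1/√0.05366 = 4.317; τ_3 = 32.9/4.317 = 7.621 ms.
Leg 4: β = 0.9730; γ = 1/√(1 − 0.9730²) = 1/√0.05327 = 4.333; τ_4 = 31.3/4.333 = 7.224 ms.
Total: 26.60 + 39.60 + 7.621 + 7.224 ms.

τ = 81.0 ms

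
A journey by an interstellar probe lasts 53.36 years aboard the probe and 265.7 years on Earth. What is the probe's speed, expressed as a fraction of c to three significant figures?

The proper time is measured aboard the probe (both events occur at the probe's location); Δt is measured on Earth. γ = Δt/τ = 265.7/53.36 = 4.979.
β = √(1 − 1/γ²) = √(1 − 0.04033) = √0.9597

v = 0.980c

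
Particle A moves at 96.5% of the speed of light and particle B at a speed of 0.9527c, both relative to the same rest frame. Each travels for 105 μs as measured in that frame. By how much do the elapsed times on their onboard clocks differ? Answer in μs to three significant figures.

|τ_A − τ_B| = 4.37 μs

A: β = 0.965; γ = 1/√(1 − 0.965²) = 1/√0.06878 = 3.813; τ_A = 105/3.813 = 27.54 μs.
B: γ = 1/√(1 − 0.9527²) = 1/√0.09236 = 3.290; τ_B = 105/3.290 = 31.91 μs.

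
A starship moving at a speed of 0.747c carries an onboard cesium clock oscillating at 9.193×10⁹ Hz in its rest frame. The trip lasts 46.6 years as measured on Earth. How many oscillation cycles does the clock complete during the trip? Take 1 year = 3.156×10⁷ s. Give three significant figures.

N = 8.99×10¹⁸

γ = 1/√(1 − 0.747²) = 1/√0.4420 = 1.504
The oscillator's own cycle count is N = f × τ where τ is the proper time on the ship. τ = Δt/γ = 46.6/1.504 = 30.98 years = 9.778×10⁸ s.
N = 9.193×10⁹ × 9.778×10⁸ = 8.988×10¹⁸.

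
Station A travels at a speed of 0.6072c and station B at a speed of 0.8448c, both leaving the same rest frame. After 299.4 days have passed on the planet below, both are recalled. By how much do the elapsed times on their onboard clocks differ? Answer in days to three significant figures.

A: γ = 1/√(1 − 0.6072²) = 1/√0.6313 = 1.259; τ_A = 299.4/1.259 = 237.9 days.
B: γ = 1/√(1 − 0.8448²) = 1/√0.2863 = 1.869; τ_B = 299.4/1.869 = 160.2 days.

|τ_A − τ_B| = 77.7 days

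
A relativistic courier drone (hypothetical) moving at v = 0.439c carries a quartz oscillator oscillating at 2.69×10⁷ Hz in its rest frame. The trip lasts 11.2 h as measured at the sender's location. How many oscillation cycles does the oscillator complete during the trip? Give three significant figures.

γ = 1/√(1 − 0.439²) = 1/√0.8073 = 1.113
The oscillator's own cycle count is N = f × τ where τ is the proper time aboard the drone. τ = Δt/γ = 11.2/1.113 = 10.06 h = 3.623×10⁴ s.
N = 2.69×10⁷ × 3.623×10⁴ = 9.745×10¹¹.

N = 9.75×10¹¹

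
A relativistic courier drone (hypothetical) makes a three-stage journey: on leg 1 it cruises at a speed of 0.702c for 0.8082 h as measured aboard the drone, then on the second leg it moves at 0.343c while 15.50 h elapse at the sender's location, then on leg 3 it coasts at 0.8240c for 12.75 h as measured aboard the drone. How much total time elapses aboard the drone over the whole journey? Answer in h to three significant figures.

τ = 28.1 h

Leg 1: 0.8082 h is already measured aboard the drone.
Leg 2: γ = 1/√(1 − 0.343²) = 1/√0.8824 = 1.065; τ_2 = 15.50/1.065 = 14.56 h.
Leg 3: 12.75 h is already measured aboard the drone.
Total: 0.8082 + 14.56 + 12.75 h.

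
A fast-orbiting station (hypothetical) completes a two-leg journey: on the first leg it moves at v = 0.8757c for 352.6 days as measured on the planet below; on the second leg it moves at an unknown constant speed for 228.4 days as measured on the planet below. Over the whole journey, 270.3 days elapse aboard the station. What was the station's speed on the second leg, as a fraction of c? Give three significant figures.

Leg 1: γ = 1/√(1 − 0.8757²) = 1/√0.2331 = 2.071; τ_1 = 352.6/2.071 = 170.3 days.
Leg 2: speed unknown; τ_2 = 228.4/γ_2.
Total proper time: 170.3 + τ_2 = 270.3, so τ_2 = 270.3 − 170.3 = 100.0 days.
γ_2 = 228.4/100.0 = 2.283; β = √(1 − 1/γ²) = √0.8081.

β = 0.899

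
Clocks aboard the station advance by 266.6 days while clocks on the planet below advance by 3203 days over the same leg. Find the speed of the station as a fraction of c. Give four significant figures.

The proper time is measured aboard the station (both events occur at the station's location); Δt is measured on the planet below. γ = Δt/τ = 3203/266.6 = 12.01.
β = √(1 − 1/γ²) = √(1 − 0.006928) = √0.9931

v = 0.9965c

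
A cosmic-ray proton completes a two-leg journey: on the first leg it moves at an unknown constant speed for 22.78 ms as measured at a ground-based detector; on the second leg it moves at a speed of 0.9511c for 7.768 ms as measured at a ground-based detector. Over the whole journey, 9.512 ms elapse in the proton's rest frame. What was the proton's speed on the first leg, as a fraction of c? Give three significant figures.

Leg 1: speed unknown; τ_1 = 22.78/γ_1.
Leg 2: γ = 1/√(1 − 0.9511²) = 1/√0.09541 = 3.237; τ_2 = 7.768/3.237 = 2.399 ms.
Total proper time: τ_1 + 2.399 = 9.512, so τ_1 = 9.512 − 2.399 = 7.113 ms.
γ_1 = 22.78/7.113 = 3.203; β = √(1 − 1/γ²) = √0.9025.

β = 0.950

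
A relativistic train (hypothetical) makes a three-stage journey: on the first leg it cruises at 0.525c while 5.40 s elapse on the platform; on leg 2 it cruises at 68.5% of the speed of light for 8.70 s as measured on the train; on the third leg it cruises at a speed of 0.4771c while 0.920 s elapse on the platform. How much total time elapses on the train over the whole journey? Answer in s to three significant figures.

τ = 14.1 s

Leg 1: γ = 1/√(1 − 0.525²) = 1/√0.7244 = 1.175; τ_1 = 5.40/1.175 = 4.596 s.
Leg 2: 8.70 s is already measured on the train.
Leg 3: γ = 1/√(1 − 0.4771²) = 1/√0.7724 = 1.138; τ_3 = 0.920/1.138 = 0.8085 s.
Total: 4.596 + 8.700 + 0.8085 s.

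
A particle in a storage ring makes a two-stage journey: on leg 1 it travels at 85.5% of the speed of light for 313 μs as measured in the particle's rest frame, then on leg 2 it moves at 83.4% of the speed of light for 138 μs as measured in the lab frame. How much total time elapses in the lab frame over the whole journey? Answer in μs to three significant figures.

Leg 1: β = 0.855; γ = 1/√(1 − 0.855²) = 1/√0.2690 = 1.928; Δt_1 = 1.928 × 313 = 603.5 μs.
Leg 2: 138 μs is already measured in the lab frame.
Total: 603.5 + 138.0 μs.

Δt = 742 μs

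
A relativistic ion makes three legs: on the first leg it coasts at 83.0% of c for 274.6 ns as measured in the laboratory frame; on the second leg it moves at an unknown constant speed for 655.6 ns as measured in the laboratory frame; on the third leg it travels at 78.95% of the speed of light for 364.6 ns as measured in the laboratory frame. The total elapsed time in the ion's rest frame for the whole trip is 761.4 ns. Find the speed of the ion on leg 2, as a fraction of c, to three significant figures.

Leg 1: β = 0.830; γ = 1/√(1 − 0.830²) = 1/√0.3111 = 1.793; τ_1 = 274.6/1.793 = 153.2 ns.
Leg 2: speed unknown; τ_2 = 655.6/γ_2.
Leg 3: β = 0.7895; γ = 1/√(1 − 0.7895²) = 1/√0.3767 = 1.629; τ_3 = 364.6/1.629 = 223.8 ns.
Total proper time: 153.2 + τ_2 + 223.8 = 761.4, so τ_2 = 761.4 − 376.9 = 384.5 ns.
γ_2 = 655.6/384.5 = 1.705; β = √(1 − 1/γ²) = √0.6561.

β = 0.810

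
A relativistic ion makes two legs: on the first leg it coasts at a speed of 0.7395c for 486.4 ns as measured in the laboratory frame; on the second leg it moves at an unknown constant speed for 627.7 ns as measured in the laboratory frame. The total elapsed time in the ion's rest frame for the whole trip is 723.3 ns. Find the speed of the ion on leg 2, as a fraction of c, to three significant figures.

Leg 1: γ = 1/√(1 − 0.7395²) = 1/√0.4531 = 1.486; τ_1 = 486.4/1.486 = 327.4 ns.
Leg 2: speed unknown; τ_2 = 627.7/γ_2.
Total proper time: 327.4 + τ_2 = 723.3, so τ_2 = 723.3 − 327.4 = 395.9 ns.
γ_2 = 627.7/395.9 = 1.586; β = √(1 − 1/γ²) = √0.6022.

β = 0.776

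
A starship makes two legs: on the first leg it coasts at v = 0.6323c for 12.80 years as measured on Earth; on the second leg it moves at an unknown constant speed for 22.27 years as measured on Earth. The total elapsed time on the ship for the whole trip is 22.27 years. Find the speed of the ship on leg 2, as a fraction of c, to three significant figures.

Leg 1: γ = 1/√(1 − 0.6323²) = 1/√0.6002 = 1.291; τ_1 = 12.80/1.291 = 9.916 years.
Leg 2: speed unknown; τ_2 = 22.27/γ_2.
Total proper time: 9.916 + τ_2 = 22.27, so τ_2 = 22.27 − 9.916 = 12.35 years.
γ_2 = 22.27/12.35 = 1.803; β = √(1 − 1/γ²) = √0.6923.

β = 0.832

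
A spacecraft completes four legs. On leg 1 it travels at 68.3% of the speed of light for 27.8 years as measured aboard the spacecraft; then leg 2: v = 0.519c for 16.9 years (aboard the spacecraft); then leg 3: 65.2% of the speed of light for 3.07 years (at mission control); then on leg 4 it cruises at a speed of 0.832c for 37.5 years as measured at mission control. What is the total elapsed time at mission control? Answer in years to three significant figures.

Leg 1: β = 0.683; γ = 1/√(1 − 0.683²) = 1/√0.5335 = 1.369; Δt_1 = 1.369 × 27.8 = 38.06 years.
Leg 2: γ = 1/√(1 − 0.519²) = 1/√0.7306 = 1.170; Δt_2 = 1.170 × 16.9 = 19.77 years.
Leg 3: 3.07 years is already measured at mission control.
Leg 4: 37.5 years is already measured at mission control.
Total: 38.06 + 19.77 + 3.070 + 37.50 years.

Δt = 98.4 years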